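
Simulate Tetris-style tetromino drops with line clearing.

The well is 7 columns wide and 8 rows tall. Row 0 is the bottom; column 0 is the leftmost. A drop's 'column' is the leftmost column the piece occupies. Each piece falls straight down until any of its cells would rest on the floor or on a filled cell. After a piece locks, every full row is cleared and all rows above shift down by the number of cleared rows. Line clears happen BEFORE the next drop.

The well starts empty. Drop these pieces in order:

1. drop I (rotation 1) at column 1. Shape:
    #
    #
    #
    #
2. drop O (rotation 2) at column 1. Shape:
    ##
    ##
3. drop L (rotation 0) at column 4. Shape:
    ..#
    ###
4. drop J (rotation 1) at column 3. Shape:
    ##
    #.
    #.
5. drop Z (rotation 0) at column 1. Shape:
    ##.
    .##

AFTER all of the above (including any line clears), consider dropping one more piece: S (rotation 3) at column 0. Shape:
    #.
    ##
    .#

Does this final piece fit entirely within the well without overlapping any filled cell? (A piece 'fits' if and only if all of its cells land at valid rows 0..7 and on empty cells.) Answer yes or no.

Answer: no

Derivation:
Drop 1: I rot1 at col 1 lands with bottom-row=0; cleared 0 line(s) (total 0); column heights now [0 4 0 0 0 0 0], max=4
Drop 2: O rot2 at col 1 lands with bottom-row=4; cleared 0 line(s) (total 0); column heights now [0 6 6 0 0 0 0], max=6
Drop 3: L rot0 at col 4 lands with bottom-row=0; cleared 0 line(s) (total 0); column heights now [0 6 6 0 1 1 2], max=6
Drop 4: J rot1 at col 3 lands with bottom-row=0; cleared 0 line(s) (total 0); column heights now [0 6 6 3 3 1 2], max=6
Drop 5: Z rot0 at col 1 lands with bottom-row=6; cleared 0 line(s) (total 0); column heights now [0 8 8 7 3 1 2], max=8
Test piece S rot3 at col 0 (width 2): heights before test = [0 8 8 7 3 1 2]; fits = False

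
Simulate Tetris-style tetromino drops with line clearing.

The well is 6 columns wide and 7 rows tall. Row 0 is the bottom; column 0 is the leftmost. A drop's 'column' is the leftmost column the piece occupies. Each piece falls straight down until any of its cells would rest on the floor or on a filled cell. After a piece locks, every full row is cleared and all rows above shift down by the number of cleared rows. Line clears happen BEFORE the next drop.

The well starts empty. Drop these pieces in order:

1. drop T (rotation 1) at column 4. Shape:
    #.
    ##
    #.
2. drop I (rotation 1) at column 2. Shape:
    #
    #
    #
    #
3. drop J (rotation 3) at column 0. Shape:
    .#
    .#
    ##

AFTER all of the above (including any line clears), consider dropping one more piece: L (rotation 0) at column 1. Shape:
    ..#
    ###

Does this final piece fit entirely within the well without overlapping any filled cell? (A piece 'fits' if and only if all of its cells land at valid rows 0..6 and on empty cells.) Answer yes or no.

Drop 1: T rot1 at col 4 lands with bottom-row=0; cleared 0 line(s) (total 0); column heights now [0 0 0 0 3 2], max=3
Drop 2: I rot1 at col 2 lands with bottom-row=0; cleared 0 line(s) (total 0); column heights now [0 0 4 0 3 2], max=4
Drop 3: J rot3 at col 0 lands with bottom-row=0; cleared 0 line(s) (total 0); column heights now [1 3 4 0 3 2], max=4
Test piece L rot0 at col 1 (width 3): heights before test = [1 3 4 0 3 2]; fits = True

Answer: yes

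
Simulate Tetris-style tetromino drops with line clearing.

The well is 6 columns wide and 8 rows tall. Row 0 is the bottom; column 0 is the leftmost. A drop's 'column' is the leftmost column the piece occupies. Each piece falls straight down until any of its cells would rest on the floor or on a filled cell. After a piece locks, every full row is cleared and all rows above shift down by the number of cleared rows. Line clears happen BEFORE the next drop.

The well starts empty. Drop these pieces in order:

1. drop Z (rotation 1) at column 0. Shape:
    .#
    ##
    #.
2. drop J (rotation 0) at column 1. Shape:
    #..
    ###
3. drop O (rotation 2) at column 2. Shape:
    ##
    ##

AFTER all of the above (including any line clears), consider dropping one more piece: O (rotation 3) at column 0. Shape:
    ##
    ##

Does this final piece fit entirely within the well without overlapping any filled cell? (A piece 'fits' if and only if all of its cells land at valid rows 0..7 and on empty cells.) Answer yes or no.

Drop 1: Z rot1 at col 0 lands with bottom-row=0; cleared 0 line(s) (total 0); column heights now [2 3 0 0 0 0], max=3
Drop 2: J rot0 at col 1 lands with bottom-row=3; cleared 0 line(s) (total 0); column heights now [2 5 4 4 0 0], max=5
Drop 3: O rot2 at col 2 lands with bottom-row=4; cleared 0 line(s) (total 0); column heights now [2 5 6 6 0 0], max=6
Test piece O rot3 at col 0 (width 2): heights before test = [2 5 6 6 0 0]; fits = True

Answer: yes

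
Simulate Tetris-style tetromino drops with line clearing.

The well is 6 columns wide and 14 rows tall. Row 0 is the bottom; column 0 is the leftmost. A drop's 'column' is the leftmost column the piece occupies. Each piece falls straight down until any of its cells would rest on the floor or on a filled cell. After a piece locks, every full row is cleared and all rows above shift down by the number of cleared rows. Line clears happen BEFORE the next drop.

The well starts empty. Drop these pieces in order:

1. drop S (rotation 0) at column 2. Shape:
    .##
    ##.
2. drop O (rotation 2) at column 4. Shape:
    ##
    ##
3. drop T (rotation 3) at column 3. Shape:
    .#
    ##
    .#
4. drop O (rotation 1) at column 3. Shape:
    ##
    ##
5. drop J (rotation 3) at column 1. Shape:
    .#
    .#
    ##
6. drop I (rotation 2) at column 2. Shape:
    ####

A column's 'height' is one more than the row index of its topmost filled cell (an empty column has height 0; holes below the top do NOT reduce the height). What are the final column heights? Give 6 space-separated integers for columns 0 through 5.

Drop 1: S rot0 at col 2 lands with bottom-row=0; cleared 0 line(s) (total 0); column heights now [0 0 1 2 2 0], max=2
Drop 2: O rot2 at col 4 lands with bottom-row=2; cleared 0 line(s) (total 0); column heights now [0 0 1 2 4 4], max=4
Drop 3: T rot3 at col 3 lands with bottom-row=4; cleared 0 line(s) (total 0); column heights now [0 0 1 6 7 4], max=7
Drop 4: O rot1 at col 3 lands with bottom-row=7; cleared 0 line(s) (total 0); column heights now [0 0 1 9 9 4], max=9
Drop 5: J rot3 at col 1 lands with bottom-row=1; cleared 0 line(s) (total 0); column heights now [0 2 4 9 9 4], max=9
Drop 6: I rot2 at col 2 lands with bottom-row=9; cleared 0 line(s) (total 0); column heights now [0 2 10 10 10 10], max=10

Answer: 0 2 10 10 10 10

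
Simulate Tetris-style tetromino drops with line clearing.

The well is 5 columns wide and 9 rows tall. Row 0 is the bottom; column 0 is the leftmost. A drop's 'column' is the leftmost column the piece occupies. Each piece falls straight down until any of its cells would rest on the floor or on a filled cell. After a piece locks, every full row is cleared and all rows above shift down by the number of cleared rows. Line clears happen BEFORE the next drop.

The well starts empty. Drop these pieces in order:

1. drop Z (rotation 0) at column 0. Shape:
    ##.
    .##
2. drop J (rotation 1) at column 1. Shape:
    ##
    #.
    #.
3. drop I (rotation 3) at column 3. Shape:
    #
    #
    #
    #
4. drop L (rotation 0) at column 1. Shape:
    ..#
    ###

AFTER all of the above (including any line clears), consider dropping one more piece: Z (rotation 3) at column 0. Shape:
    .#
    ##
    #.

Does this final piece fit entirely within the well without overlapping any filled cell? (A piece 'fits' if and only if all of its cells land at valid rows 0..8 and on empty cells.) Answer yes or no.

Drop 1: Z rot0 at col 0 lands with bottom-row=0; cleared 0 line(s) (total 0); column heights now [2 2 1 0 0], max=2
Drop 2: J rot1 at col 1 lands with bottom-row=2; cleared 0 line(s) (total 0); column heights now [2 5 5 0 0], max=5
Drop 3: I rot3 at col 3 lands with bottom-row=0; cleared 0 line(s) (total 0); column heights now [2 5 5 4 0], max=5
Drop 4: L rot0 at col 1 lands with bottom-row=5; cleared 0 line(s) (total 0); column heights now [2 6 6 7 0], max=7
Test piece Z rot3 at col 0 (width 2): heights before test = [2 6 6 7 0]; fits = True

Answer: yes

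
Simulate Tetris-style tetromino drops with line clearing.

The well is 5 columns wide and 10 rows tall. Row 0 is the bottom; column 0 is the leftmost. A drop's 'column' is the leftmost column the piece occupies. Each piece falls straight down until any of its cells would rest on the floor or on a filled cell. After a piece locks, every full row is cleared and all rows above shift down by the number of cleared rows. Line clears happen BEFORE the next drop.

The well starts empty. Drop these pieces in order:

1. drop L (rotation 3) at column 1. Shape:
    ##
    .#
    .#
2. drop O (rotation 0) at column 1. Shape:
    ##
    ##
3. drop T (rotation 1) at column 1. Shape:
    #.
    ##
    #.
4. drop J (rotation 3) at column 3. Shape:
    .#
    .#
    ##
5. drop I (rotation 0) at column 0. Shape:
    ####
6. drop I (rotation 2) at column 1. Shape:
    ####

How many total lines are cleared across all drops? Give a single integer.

Answer: 0

Derivation:
Drop 1: L rot3 at col 1 lands with bottom-row=0; cleared 0 line(s) (total 0); column heights now [0 3 3 0 0], max=3
Drop 2: O rot0 at col 1 lands with bottom-row=3; cleared 0 line(s) (total 0); column heights now [0 5 5 0 0], max=5
Drop 3: T rot1 at col 1 lands with bottom-row=5; cleared 0 line(s) (total 0); column heights now [0 8 7 0 0], max=8
Drop 4: J rot3 at col 3 lands with bottom-row=0; cleared 0 line(s) (total 0); column heights now [0 8 7 1 3], max=8
Drop 5: I rot0 at col 0 lands with bottom-row=8; cleared 0 line(s) (total 0); column heights now [9 9 9 9 3], max=9
Drop 6: I rot2 at col 1 lands with bottom-row=9; cleared 0 line(s) (total 0); column heights now [9 10 10 10 10], max=10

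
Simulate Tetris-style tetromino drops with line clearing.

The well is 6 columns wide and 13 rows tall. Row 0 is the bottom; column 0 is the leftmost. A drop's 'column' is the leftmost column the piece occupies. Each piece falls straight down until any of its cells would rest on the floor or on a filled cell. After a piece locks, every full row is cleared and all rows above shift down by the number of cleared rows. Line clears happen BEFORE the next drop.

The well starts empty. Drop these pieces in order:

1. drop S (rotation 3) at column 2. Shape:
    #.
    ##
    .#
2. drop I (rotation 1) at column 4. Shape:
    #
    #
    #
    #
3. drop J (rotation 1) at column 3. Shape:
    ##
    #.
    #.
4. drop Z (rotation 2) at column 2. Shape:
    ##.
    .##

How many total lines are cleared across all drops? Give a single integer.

Answer: 0

Derivation:
Drop 1: S rot3 at col 2 lands with bottom-row=0; cleared 0 line(s) (total 0); column heights now [0 0 3 2 0 0], max=3
Drop 2: I rot1 at col 4 lands with bottom-row=0; cleared 0 line(s) (total 0); column heights now [0 0 3 2 4 0], max=4
Drop 3: J rot1 at col 3 lands with bottom-row=2; cleared 0 line(s) (total 0); column heights now [0 0 3 5 5 0], max=5
Drop 4: Z rot2 at col 2 lands with bottom-row=5; cleared 0 line(s) (total 0); column heights now [0 0 7 7 6 0], max=7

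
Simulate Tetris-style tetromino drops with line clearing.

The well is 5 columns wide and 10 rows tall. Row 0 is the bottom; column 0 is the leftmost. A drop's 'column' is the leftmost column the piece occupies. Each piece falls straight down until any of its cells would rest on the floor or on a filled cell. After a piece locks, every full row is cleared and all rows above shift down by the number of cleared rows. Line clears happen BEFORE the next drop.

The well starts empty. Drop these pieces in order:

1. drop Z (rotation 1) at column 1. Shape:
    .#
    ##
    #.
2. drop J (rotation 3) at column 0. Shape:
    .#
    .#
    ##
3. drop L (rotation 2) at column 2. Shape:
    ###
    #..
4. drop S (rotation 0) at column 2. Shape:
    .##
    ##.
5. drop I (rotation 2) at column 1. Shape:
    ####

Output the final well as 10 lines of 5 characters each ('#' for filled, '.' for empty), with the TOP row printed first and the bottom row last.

Answer: .....
.....
.####
...##
..##.
.####
.##..
###..
.##..
.#...

Derivation:
Drop 1: Z rot1 at col 1 lands with bottom-row=0; cleared 0 line(s) (total 0); column heights now [0 2 3 0 0], max=3
Drop 2: J rot3 at col 0 lands with bottom-row=2; cleared 0 line(s) (total 0); column heights now [3 5 3 0 0], max=5
Drop 3: L rot2 at col 2 lands with bottom-row=3; cleared 0 line(s) (total 0); column heights now [3 5 5 5 5], max=5
Drop 4: S rot0 at col 2 lands with bottom-row=5; cleared 0 line(s) (total 0); column heights now [3 5 6 7 7], max=7
Drop 5: I rot2 at col 1 lands with bottom-row=7; cleared 0 line(s) (total 0); column heights now [3 8 8 8 8], max=8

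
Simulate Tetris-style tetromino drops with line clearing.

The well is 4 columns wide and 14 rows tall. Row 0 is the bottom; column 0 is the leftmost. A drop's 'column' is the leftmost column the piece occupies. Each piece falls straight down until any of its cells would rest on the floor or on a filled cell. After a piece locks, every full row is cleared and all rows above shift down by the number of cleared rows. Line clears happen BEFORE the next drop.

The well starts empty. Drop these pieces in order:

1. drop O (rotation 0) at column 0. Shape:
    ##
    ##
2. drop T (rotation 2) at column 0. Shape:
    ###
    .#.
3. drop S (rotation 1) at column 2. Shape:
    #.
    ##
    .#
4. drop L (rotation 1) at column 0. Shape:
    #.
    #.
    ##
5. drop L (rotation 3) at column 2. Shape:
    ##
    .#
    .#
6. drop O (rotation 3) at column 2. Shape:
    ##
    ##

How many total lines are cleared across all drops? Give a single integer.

Drop 1: O rot0 at col 0 lands with bottom-row=0; cleared 0 line(s) (total 0); column heights now [2 2 0 0], max=2
Drop 2: T rot2 at col 0 lands with bottom-row=2; cleared 0 line(s) (total 0); column heights now [4 4 4 0], max=4
Drop 3: S rot1 at col 2 lands with bottom-row=3; cleared 1 line(s) (total 1); column heights now [2 3 5 4], max=5
Drop 4: L rot1 at col 0 lands with bottom-row=3; cleared 1 line(s) (total 2); column heights now [5 3 4 0], max=5
Drop 5: L rot3 at col 2 lands with bottom-row=2; cleared 0 line(s) (total 2); column heights now [5 3 5 5], max=5
Drop 6: O rot3 at col 2 lands with bottom-row=5; cleared 0 line(s) (total 2); column heights now [5 3 7 7], max=7

Answer: 2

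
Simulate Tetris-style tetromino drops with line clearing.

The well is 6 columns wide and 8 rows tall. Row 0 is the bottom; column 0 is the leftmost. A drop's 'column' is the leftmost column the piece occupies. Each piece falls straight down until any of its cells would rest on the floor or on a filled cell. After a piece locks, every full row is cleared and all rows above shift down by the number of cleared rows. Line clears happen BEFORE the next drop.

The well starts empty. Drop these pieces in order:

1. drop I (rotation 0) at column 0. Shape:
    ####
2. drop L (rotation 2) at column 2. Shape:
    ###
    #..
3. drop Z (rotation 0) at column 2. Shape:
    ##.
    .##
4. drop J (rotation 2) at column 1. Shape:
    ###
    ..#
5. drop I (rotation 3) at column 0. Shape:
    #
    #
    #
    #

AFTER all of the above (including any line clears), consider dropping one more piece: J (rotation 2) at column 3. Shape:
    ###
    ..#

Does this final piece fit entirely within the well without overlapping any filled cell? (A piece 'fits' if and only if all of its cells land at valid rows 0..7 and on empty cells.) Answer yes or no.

Drop 1: I rot0 at col 0 lands with bottom-row=0; cleared 0 line(s) (total 0); column heights now [1 1 1 1 0 0], max=1
Drop 2: L rot2 at col 2 lands with bottom-row=1; cleared 0 line(s) (total 0); column heights now [1 1 3 3 3 0], max=3
Drop 3: Z rot0 at col 2 lands with bottom-row=3; cleared 0 line(s) (total 0); column heights now [1 1 5 5 4 0], max=5
Drop 4: J rot2 at col 1 lands with bottom-row=5; cleared 0 line(s) (total 0); column heights now [1 7 7 7 4 0], max=7
Drop 5: I rot3 at col 0 lands with bottom-row=1; cleared 0 line(s) (total 0); column heights now [5 7 7 7 4 0], max=7
Test piece J rot2 at col 3 (width 3): heights before test = [5 7 7 7 4 0]; fits = True

Answer: yes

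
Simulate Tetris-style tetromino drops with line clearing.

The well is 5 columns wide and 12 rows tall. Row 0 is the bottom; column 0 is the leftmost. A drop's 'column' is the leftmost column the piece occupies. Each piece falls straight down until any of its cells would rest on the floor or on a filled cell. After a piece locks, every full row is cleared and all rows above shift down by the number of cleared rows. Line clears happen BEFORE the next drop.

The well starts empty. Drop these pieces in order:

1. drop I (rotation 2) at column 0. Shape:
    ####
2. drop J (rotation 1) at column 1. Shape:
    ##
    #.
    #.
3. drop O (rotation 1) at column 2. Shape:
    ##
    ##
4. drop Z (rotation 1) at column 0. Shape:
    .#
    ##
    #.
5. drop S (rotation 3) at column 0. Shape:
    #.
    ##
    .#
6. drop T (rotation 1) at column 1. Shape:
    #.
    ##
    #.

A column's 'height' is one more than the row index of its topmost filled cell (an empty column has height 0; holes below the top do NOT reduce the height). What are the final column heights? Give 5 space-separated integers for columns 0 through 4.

Answer: 9 11 10 6 0

Derivation:
Drop 1: I rot2 at col 0 lands with bottom-row=0; cleared 0 line(s) (total 0); column heights now [1 1 1 1 0], max=1
Drop 2: J rot1 at col 1 lands with bottom-row=1; cleared 0 line(s) (total 0); column heights now [1 4 4 1 0], max=4
Drop 3: O rot1 at col 2 lands with bottom-row=4; cleared 0 line(s) (total 0); column heights now [1 4 6 6 0], max=6
Drop 4: Z rot1 at col 0 lands with bottom-row=3; cleared 0 line(s) (total 0); column heights now [5 6 6 6 0], max=6
Drop 5: S rot3 at col 0 lands with bottom-row=6; cleared 0 line(s) (total 0); column heights now [9 8 6 6 0], max=9
Drop 6: T rot1 at col 1 lands with bottom-row=8; cleared 0 line(s) (total 0); column heights now [9 11 10 6 0], max=11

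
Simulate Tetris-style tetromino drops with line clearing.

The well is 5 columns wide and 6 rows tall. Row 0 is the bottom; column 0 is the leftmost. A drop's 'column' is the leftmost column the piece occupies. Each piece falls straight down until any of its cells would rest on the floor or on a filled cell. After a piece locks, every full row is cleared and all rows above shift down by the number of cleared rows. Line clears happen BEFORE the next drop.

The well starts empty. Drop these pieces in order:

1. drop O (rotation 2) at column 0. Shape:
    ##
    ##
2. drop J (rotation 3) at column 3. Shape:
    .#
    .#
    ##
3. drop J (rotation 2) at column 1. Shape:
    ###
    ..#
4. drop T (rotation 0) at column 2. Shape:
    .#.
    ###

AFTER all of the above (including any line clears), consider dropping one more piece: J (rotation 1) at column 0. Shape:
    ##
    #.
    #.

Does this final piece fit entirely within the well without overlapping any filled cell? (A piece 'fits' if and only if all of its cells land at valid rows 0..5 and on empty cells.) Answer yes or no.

Answer: yes

Derivation:
Drop 1: O rot2 at col 0 lands with bottom-row=0; cleared 0 line(s) (total 0); column heights now [2 2 0 0 0], max=2
Drop 2: J rot3 at col 3 lands with bottom-row=0; cleared 0 line(s) (total 0); column heights now [2 2 0 1 3], max=3
Drop 3: J rot2 at col 1 lands with bottom-row=1; cleared 0 line(s) (total 0); column heights now [2 3 3 3 3], max=3
Drop 4: T rot0 at col 2 lands with bottom-row=3; cleared 0 line(s) (total 0); column heights now [2 3 4 5 4], max=5
Test piece J rot1 at col 0 (width 2): heights before test = [2 3 4 5 4]; fits = True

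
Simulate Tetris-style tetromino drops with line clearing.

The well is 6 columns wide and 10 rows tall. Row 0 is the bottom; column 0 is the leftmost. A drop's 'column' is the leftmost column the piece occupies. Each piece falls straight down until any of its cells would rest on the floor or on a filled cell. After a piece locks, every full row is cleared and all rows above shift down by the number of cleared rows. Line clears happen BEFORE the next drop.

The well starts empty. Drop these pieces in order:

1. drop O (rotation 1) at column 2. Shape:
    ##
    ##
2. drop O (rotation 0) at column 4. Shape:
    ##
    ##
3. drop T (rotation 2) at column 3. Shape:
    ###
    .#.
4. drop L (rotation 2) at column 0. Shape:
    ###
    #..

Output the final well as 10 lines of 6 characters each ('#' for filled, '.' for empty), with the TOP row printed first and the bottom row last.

Drop 1: O rot1 at col 2 lands with bottom-row=0; cleared 0 line(s) (total 0); column heights now [0 0 2 2 0 0], max=2
Drop 2: O rot0 at col 4 lands with bottom-row=0; cleared 0 line(s) (total 0); column heights now [0 0 2 2 2 2], max=2
Drop 3: T rot2 at col 3 lands with bottom-row=2; cleared 0 line(s) (total 0); column heights now [0 0 2 4 4 4], max=4
Drop 4: L rot2 at col 0 lands with bottom-row=1; cleared 0 line(s) (total 0); column heights now [3 3 3 4 4 4], max=4

Answer: ......
......
......
......
......
......
...###
###.#.
#.####
..####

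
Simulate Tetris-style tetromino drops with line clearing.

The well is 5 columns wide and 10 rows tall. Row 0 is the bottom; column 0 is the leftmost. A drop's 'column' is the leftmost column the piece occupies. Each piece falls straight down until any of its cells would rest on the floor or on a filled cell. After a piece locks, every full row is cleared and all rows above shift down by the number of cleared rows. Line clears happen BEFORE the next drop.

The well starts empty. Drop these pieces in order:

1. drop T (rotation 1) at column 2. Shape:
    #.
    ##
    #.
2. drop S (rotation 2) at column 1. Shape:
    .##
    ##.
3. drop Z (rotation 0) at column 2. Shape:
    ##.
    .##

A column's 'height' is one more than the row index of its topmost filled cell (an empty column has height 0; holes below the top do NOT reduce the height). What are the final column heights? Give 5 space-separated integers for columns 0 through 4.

Answer: 0 4 7 7 6

Derivation:
Drop 1: T rot1 at col 2 lands with bottom-row=0; cleared 0 line(s) (total 0); column heights now [0 0 3 2 0], max=3
Drop 2: S rot2 at col 1 lands with bottom-row=3; cleared 0 line(s) (total 0); column heights now [0 4 5 5 0], max=5
Drop 3: Z rot0 at col 2 lands with bottom-row=5; cleared 0 line(s) (total 0); column heights now [0 4 7 7 6], max=7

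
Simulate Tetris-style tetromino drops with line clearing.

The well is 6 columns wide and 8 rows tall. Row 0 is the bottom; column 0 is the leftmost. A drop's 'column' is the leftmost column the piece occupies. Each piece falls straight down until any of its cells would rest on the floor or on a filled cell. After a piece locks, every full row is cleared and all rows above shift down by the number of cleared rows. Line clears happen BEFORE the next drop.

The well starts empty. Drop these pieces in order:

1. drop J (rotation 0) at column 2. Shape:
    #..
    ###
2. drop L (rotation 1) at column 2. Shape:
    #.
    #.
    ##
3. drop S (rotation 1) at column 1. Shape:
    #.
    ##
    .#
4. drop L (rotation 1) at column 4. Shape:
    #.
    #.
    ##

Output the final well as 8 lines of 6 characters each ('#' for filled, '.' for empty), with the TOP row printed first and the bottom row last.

Drop 1: J rot0 at col 2 lands with bottom-row=0; cleared 0 line(s) (total 0); column heights now [0 0 2 1 1 0], max=2
Drop 2: L rot1 at col 2 lands with bottom-row=2; cleared 0 line(s) (total 0); column heights now [0 0 5 3 1 0], max=5
Drop 3: S rot1 at col 1 lands with bottom-row=5; cleared 0 line(s) (total 0); column heights now [0 8 7 3 1 0], max=8
Drop 4: L rot1 at col 4 lands with bottom-row=1; cleared 0 line(s) (total 0); column heights now [0 8 7 3 4 2], max=8

Answer: .#....
.##...
..#...
..#...
..#.#.
..###.
..#.##
..###.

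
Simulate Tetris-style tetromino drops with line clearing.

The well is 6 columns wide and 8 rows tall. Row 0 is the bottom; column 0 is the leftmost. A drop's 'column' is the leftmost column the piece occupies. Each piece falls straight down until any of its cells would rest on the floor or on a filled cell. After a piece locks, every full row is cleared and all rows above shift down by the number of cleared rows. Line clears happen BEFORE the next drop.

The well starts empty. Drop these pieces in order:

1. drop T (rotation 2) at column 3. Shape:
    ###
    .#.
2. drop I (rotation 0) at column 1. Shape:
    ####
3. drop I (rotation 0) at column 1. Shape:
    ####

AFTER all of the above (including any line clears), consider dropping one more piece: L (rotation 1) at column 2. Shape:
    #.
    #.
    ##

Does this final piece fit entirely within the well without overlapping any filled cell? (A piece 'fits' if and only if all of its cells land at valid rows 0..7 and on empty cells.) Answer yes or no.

Answer: yes

Derivation:
Drop 1: T rot2 at col 3 lands with bottom-row=0; cleared 0 line(s) (total 0); column heights now [0 0 0 2 2 2], max=2
Drop 2: I rot0 at col 1 lands with bottom-row=2; cleared 0 line(s) (total 0); column heights now [0 3 3 3 3 2], max=3
Drop 3: I rot0 at col 1 lands with bottom-row=3; cleared 0 line(s) (total 0); column heights now [0 4 4 4 4 2], max=4
Test piece L rot1 at col 2 (width 2): heights before test = [0 4 4 4 4 2]; fits = True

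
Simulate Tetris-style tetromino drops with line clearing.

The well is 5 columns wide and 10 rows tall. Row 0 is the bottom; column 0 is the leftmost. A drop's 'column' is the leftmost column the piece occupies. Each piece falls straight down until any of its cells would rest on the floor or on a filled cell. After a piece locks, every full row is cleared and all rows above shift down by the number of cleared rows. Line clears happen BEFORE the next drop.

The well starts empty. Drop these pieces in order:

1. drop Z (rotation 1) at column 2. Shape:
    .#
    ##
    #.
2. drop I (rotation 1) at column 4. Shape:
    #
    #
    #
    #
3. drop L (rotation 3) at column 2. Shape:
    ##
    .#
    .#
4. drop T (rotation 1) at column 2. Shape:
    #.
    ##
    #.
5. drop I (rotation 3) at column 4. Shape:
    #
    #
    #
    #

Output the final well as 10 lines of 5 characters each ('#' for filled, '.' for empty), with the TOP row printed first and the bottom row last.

Answer: .....
..#..
..###
..#.#
..###
...##
...##
...##
..###
..#.#

Derivation:
Drop 1: Z rot1 at col 2 lands with bottom-row=0; cleared 0 line(s) (total 0); column heights now [0 0 2 3 0], max=3
Drop 2: I rot1 at col 4 lands with bottom-row=0; cleared 0 line(s) (total 0); column heights now [0 0 2 3 4], max=4
Drop 3: L rot3 at col 2 lands with bottom-row=3; cleared 0 line(s) (total 0); column heights now [0 0 6 6 4], max=6
Drop 4: T rot1 at col 2 lands with bottom-row=6; cleared 0 line(s) (total 0); column heights now [0 0 9 8 4], max=9
Drop 5: I rot3 at col 4 lands with bottom-row=4; cleared 0 line(s) (total 0); column heights now [0 0 9 8 8], max=9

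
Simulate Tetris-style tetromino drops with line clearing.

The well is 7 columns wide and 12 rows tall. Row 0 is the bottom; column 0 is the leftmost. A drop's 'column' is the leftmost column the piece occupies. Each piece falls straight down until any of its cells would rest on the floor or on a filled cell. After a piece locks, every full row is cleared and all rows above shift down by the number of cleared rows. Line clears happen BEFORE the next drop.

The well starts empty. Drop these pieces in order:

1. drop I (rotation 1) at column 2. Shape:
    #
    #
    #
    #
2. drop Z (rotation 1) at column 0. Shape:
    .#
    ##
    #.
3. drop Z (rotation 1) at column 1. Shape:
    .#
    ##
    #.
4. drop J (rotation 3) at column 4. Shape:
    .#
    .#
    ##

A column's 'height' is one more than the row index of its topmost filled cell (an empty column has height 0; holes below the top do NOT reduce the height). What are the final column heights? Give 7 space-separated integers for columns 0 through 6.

Drop 1: I rot1 at col 2 lands with bottom-row=0; cleared 0 line(s) (total 0); column heights now [0 0 4 0 0 0 0], max=4
Drop 2: Z rot1 at col 0 lands with bottom-row=0; cleared 0 line(s) (total 0); column heights now [2 3 4 0 0 0 0], max=4
Drop 3: Z rot1 at col 1 lands with bottom-row=3; cleared 0 line(s) (total 0); column heights now [2 5 6 0 0 0 0], max=6
Drop 4: J rot3 at col 4 lands with bottom-row=0; cleared 0 line(s) (total 0); column heights now [2 5 6 0 1 3 0], max=6

Answer: 2 5 6 0 1 3 0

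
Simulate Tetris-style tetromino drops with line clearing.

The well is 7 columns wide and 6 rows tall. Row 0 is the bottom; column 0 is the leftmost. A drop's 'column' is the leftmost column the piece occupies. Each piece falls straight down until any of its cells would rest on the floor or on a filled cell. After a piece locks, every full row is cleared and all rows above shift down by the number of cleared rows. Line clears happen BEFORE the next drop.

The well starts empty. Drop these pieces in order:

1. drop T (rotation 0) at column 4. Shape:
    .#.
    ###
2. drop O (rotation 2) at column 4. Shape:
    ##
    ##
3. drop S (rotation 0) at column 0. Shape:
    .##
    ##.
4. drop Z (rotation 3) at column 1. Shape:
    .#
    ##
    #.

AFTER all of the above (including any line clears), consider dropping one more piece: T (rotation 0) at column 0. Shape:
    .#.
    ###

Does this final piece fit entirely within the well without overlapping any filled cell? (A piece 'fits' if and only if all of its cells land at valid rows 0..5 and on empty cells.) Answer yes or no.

Drop 1: T rot0 at col 4 lands with bottom-row=0; cleared 0 line(s) (total 0); column heights now [0 0 0 0 1 2 1], max=2
Drop 2: O rot2 at col 4 lands with bottom-row=2; cleared 0 line(s) (total 0); column heights now [0 0 0 0 4 4 1], max=4
Drop 3: S rot0 at col 0 lands with bottom-row=0; cleared 0 line(s) (total 0); column heights now [1 2 2 0 4 4 1], max=4
Drop 4: Z rot3 at col 1 lands with bottom-row=2; cleared 0 line(s) (total 0); column heights now [1 4 5 0 4 4 1], max=5
Test piece T rot0 at col 0 (width 3): heights before test = [1 4 5 0 4 4 1]; fits = False

Answer: no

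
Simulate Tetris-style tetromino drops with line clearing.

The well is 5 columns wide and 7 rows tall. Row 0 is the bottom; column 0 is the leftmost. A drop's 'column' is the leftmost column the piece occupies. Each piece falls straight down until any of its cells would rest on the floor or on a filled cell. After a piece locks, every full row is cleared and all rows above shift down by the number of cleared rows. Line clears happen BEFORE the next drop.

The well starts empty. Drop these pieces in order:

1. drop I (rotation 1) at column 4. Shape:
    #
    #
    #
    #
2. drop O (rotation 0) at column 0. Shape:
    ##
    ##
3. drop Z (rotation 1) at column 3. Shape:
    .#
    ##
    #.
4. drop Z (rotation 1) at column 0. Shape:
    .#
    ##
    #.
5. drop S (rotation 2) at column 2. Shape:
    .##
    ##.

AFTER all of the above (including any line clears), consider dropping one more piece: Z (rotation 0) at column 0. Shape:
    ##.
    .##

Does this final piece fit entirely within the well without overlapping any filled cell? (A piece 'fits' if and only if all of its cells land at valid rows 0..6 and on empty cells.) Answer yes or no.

Drop 1: I rot1 at col 4 lands with bottom-row=0; cleared 0 line(s) (total 0); column heights now [0 0 0 0 4], max=4
Drop 2: O rot0 at col 0 lands with bottom-row=0; cleared 0 line(s) (total 0); column heights now [2 2 0 0 4], max=4
Drop 3: Z rot1 at col 3 lands with bottom-row=3; cleared 0 line(s) (total 0); column heights now [2 2 0 5 6], max=6
Drop 4: Z rot1 at col 0 lands with bottom-row=2; cleared 0 line(s) (total 0); column heights now [4 5 0 5 6], max=6
Drop 5: S rot2 at col 2 lands with bottom-row=5; cleared 0 line(s) (total 0); column heights now [4 5 6 7 7], max=7
Test piece Z rot0 at col 0 (width 3): heights before test = [4 5 6 7 7]; fits = False

Answer: no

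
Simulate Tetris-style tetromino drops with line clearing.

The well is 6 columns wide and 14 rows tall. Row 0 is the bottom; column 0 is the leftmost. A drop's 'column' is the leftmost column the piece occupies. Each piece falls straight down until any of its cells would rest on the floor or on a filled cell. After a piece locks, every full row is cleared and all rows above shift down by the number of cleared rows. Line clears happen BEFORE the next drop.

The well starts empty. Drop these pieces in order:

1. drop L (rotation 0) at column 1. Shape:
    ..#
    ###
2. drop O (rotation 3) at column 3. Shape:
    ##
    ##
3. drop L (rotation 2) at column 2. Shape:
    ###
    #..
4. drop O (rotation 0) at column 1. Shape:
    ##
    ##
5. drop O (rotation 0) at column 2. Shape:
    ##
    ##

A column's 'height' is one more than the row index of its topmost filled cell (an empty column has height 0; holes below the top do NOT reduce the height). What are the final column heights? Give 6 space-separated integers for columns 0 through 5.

Answer: 0 7 9 9 5 0

Derivation:
Drop 1: L rot0 at col 1 lands with bottom-row=0; cleared 0 line(s) (total 0); column heights now [0 1 1 2 0 0], max=2
Drop 2: O rot3 at col 3 lands with bottom-row=2; cleared 0 line(s) (total 0); column heights now [0 1 1 4 4 0], max=4
Drop 3: L rot2 at col 2 lands with bottom-row=3; cleared 0 line(s) (total 0); column heights now [0 1 5 5 5 0], max=5
Drop 4: O rot0 at col 1 lands with bottom-row=5; cleared 0 line(s) (total 0); column heights now [0 7 7 5 5 0], max=7
Drop 5: O rot0 at col 2 lands with bottom-row=7; cleared 0 line(s) (total 0); column heights now [0 7 9 9 5 0], max=9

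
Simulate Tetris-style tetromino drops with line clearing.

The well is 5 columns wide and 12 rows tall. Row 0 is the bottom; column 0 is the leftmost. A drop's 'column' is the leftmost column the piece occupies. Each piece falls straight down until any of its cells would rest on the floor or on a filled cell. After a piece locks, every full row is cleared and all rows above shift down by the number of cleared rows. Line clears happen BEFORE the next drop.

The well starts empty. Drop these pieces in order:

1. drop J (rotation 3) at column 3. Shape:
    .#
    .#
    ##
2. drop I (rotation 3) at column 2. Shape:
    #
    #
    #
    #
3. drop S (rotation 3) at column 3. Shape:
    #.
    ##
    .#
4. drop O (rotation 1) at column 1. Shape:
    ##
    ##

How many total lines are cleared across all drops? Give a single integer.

Answer: 0

Derivation:
Drop 1: J rot3 at col 3 lands with bottom-row=0; cleared 0 line(s) (total 0); column heights now [0 0 0 1 3], max=3
Drop 2: I rot3 at col 2 lands with bottom-row=0; cleared 0 line(s) (total 0); column heights now [0 0 4 1 3], max=4
Drop 3: S rot3 at col 3 lands with bottom-row=3; cleared 0 line(s) (total 0); column heights now [0 0 4 6 5], max=6
Drop 4: O rot1 at col 1 lands with bottom-row=4; cleared 0 line(s) (total 0); column heights now [0 6 6 6 5], max=6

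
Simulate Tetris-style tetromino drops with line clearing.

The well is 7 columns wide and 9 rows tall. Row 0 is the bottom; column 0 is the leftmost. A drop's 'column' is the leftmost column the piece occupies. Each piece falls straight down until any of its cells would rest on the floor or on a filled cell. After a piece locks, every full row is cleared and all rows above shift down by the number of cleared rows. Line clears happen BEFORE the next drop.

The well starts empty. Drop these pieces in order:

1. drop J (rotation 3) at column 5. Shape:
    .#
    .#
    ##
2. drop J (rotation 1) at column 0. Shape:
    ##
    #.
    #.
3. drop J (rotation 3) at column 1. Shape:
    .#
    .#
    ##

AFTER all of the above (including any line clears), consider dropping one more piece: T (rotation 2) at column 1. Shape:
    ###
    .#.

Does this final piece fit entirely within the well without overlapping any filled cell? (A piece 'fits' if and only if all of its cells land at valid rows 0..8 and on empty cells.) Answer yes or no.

Drop 1: J rot3 at col 5 lands with bottom-row=0; cleared 0 line(s) (total 0); column heights now [0 0 0 0 0 1 3], max=3
Drop 2: J rot1 at col 0 lands with bottom-row=0; cleared 0 line(s) (total 0); column heights now [3 3 0 0 0 1 3], max=3
Drop 3: J rot3 at col 1 lands with bottom-row=3; cleared 0 line(s) (total 0); column heights now [3 4 6 0 0 1 3], max=6
Test piece T rot2 at col 1 (width 3): heights before test = [3 4 6 0 0 1 3]; fits = True

Answer: yes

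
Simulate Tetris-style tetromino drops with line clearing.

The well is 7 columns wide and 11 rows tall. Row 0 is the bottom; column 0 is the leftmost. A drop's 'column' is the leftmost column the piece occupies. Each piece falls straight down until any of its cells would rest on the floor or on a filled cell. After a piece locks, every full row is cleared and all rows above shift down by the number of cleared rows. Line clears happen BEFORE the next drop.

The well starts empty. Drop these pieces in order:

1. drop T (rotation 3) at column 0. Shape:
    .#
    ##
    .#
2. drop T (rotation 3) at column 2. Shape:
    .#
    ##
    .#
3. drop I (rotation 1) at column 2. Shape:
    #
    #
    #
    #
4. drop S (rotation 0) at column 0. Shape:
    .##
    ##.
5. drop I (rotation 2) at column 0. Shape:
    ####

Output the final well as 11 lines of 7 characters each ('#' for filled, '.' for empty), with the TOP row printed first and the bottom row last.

Answer: .......
.......
.......
####...
.##....
###....
..#....
..#....
.###...
####...
.#.#...

Derivation:
Drop 1: T rot3 at col 0 lands with bottom-row=0; cleared 0 line(s) (total 0); column heights now [2 3 0 0 0 0 0], max=3
Drop 2: T rot3 at col 2 lands with bottom-row=0; cleared 0 line(s) (total 0); column heights now [2 3 2 3 0 0 0], max=3
Drop 3: I rot1 at col 2 lands with bottom-row=2; cleared 0 line(s) (total 0); column heights now [2 3 6 3 0 0 0], max=6
Drop 4: S rot0 at col 0 lands with bottom-row=5; cleared 0 line(s) (total 0); column heights now [6 7 7 3 0 0 0], max=7
Drop 5: I rot2 at col 0 lands with bottom-row=7; cleared 0 line(s) (total 0); column heights now [8 8 8 8 0 0 0], max=8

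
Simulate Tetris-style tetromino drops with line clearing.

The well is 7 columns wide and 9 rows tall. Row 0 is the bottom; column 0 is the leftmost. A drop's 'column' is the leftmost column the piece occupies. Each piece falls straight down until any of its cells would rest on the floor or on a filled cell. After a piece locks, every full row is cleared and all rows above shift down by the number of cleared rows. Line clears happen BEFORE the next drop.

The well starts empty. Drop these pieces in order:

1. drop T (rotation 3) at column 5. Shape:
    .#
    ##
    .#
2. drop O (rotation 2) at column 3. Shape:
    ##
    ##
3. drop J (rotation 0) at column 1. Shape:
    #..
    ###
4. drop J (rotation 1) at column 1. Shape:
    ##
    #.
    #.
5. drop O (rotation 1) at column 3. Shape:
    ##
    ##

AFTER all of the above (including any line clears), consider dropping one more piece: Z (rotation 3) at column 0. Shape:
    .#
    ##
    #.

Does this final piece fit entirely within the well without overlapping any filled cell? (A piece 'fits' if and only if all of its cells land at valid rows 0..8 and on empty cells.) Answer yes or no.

Answer: yes

Derivation:
Drop 1: T rot3 at col 5 lands with bottom-row=0; cleared 0 line(s) (total 0); column heights now [0 0 0 0 0 2 3], max=3
Drop 2: O rot2 at col 3 lands with bottom-row=0; cleared 0 line(s) (total 0); column heights now [0 0 0 2 2 2 3], max=3
Drop 3: J rot0 at col 1 lands with bottom-row=2; cleared 0 line(s) (total 0); column heights now [0 4 3 3 2 2 3], max=4
Drop 4: J rot1 at col 1 lands with bottom-row=4; cleared 0 line(s) (total 0); column heights now [0 7 7 3 2 2 3], max=7
Drop 5: O rot1 at col 3 lands with bottom-row=3; cleared 0 line(s) (total 0); column heights now [0 7 7 5 5 2 3], max=7
Test piece Z rot3 at col 0 (width 2): heights before test = [0 7 7 5 5 2 3]; fits = True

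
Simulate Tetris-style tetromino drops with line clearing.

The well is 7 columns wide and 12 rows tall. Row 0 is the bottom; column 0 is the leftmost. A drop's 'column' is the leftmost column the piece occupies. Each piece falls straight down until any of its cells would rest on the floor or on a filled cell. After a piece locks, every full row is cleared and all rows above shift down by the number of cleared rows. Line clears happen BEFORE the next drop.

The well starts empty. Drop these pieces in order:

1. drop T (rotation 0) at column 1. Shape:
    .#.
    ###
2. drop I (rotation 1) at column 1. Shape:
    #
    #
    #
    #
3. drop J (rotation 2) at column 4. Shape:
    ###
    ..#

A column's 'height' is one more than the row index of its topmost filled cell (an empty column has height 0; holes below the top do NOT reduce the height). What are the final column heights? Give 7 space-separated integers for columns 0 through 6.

Drop 1: T rot0 at col 1 lands with bottom-row=0; cleared 0 line(s) (total 0); column heights now [0 1 2 1 0 0 0], max=2
Drop 2: I rot1 at col 1 lands with bottom-row=1; cleared 0 line(s) (total 0); column heights now [0 5 2 1 0 0 0], max=5
Drop 3: J rot2 at col 4 lands with bottom-row=0; cleared 0 line(s) (total 0); column heights now [0 5 2 1 2 2 2], max=5

Answer: 0 5 2 1 2 2 2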